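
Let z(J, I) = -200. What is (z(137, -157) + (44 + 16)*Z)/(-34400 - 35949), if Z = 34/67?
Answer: 11360/4713383 ≈ 0.0024102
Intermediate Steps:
Z = 34/67 (Z = 34*(1/67) = 34/67 ≈ 0.50746)
(z(137, -157) + (44 + 16)*Z)/(-34400 - 35949) = (-200 + (44 + 16)*(34/67))/(-34400 - 35949) = (-200 + 60*(34/67))/(-70349) = (-200 + 2040/67)*(-1/70349) = -11360/67*(-1/70349) = 11360/4713383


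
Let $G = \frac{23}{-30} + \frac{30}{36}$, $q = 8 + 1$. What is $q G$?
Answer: $\frac{3}{5} \approx 0.6$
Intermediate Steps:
$q = 9$
$G = \frac{1}{15}$ ($G = 23 \left(- \frac{1}{30}\right) + 30 \cdot \frac{1}{36} = - \frac{23}{30} + \frac{5}{6} = \frac{1}{15} \approx 0.066667$)
$q G = 9 \cdot \frac{1}{15} = \frac{3}{5}$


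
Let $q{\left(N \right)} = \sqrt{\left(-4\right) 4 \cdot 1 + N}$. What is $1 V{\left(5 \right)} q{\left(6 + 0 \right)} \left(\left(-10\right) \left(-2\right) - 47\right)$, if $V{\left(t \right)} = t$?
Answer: $- 135 i \sqrt{10} \approx - 426.91 i$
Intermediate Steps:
$q{\left(N \right)} = \sqrt{-16 + N}$ ($q{\left(N \right)} = \sqrt{\left(-16\right) 1 + N} = \sqrt{-16 + N}$)
$1 V{\left(5 \right)} q{\left(6 + 0 \right)} \left(\left(-10\right) \left(-2\right) - 47\right) = 1 \cdot 5 \sqrt{-16 + \left(6 + 0\right)} \left(\left(-10\right) \left(-2\right) - 47\right) = 5 \sqrt{-16 + 6} \left(20 - 47\right) = 5 \sqrt{-10} \left(-27\right) = 5 i \sqrt{10} \left(-27\right) = - 135 i \sqrt{10}$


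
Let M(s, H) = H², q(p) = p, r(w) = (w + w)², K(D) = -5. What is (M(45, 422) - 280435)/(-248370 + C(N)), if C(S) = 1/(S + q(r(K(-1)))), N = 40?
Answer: 14329140/34771799 ≈ 0.41209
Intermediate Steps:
r(w) = 4*w² (r(w) = (2*w)² = 4*w²)
C(S) = 1/(100 + S) (C(S) = 1/(S + 4*(-5)²) = 1/(S + 4*25) = 1/(S + 100) = 1/(100 + S))
(M(45, 422) - 280435)/(-248370 + C(N)) = (422² - 280435)/(-248370 + 1/(100 + 40)) = (178084 - 280435)/(-248370 + 1/140) = -102351/(-248370 + 1/140) = -102351/(-34771799/140) = -102351*(-140/34771799) = 14329140/34771799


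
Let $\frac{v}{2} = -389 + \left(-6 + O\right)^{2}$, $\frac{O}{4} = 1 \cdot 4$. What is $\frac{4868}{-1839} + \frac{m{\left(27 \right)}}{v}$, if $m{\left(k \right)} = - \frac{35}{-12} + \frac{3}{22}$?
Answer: $- \frac{41350005}{15589816} \approx -2.6524$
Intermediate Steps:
$O = 16$ ($O = 4 \cdot 1 \cdot 4 = 4 \cdot 4 = 16$)
$m{\left(k \right)} = \frac{403}{132}$ ($m{\left(k \right)} = \left(-35\right) \left(- \frac{1}{12}\right) + 3 \cdot \frac{1}{22} = \frac{35}{12} + \frac{3}{22} = \frac{403}{132}$)
$v = -578$ ($v = 2 \left(-389 + \left(-6 + 16\right)^{2}\right) = 2 \left(-389 + 10^{2}\right) = 2 \left(-389 + 100\right) = 2 \left(-289\right) = -578$)
$\frac{4868}{-1839} + \frac{m{\left(27 \right)}}{v} = \frac{4868}{-1839} + \frac{403}{132 \left(-578\right)} = 4868 \left(- \frac{1}{1839}\right) + \frac{403}{132} \left(- \frac{1}{578}\right) = - \frac{4868}{1839} - \frac{403}{76296} = - \frac{41350005}{15589816}$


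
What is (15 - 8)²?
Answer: 49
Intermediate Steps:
(15 - 8)² = 7² = 49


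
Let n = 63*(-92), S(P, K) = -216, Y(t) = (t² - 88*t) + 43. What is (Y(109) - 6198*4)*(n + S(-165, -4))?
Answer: 135029520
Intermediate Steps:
Y(t) = 43 + t² - 88*t
n = -5796
(Y(109) - 6198*4)*(n + S(-165, -4)) = ((43 + 109² - 88*109) - 6198*4)*(-5796 - 216) = ((43 + 11881 - 9592) - 24792)*(-6012) = (2332 - 24792)*(-6012) = -22460*(-6012) = 135029520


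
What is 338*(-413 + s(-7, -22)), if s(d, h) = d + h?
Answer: -149396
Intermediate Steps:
338*(-413 + s(-7, -22)) = 338*(-413 + (-7 - 22)) = 338*(-413 - 29) = 338*(-442) = -149396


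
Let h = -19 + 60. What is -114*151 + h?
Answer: -17173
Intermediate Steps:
h = 41
-114*151 + h = -114*151 + 41 = -17214 + 41 = -17173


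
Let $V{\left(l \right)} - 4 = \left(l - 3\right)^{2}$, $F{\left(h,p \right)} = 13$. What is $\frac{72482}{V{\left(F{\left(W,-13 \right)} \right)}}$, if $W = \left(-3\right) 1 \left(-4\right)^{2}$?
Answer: $\frac{36241}{52} \approx 696.94$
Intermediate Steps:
$W = -48$ ($W = \left(-3\right) 16 = -48$)
$V{\left(l \right)} = 4 + \left(-3 + l\right)^{2}$ ($V{\left(l \right)} = 4 + \left(l - 3\right)^{2} = 4 + \left(-3 + l\right)^{2}$)
$\frac{72482}{V{\left(F{\left(W,-13 \right)} \right)}} = \frac{72482}{4 + \left(-3 + 13\right)^{2}} = \frac{72482}{4 + 10^{2}} = \frac{72482}{4 + 100} = \frac{72482}{104} = 72482 \cdot \frac{1}{104} = \frac{36241}{52}$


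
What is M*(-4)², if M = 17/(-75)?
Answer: -272/75 ≈ -3.6267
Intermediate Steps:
M = -17/75 (M = 17*(-1/75) = -17/75 ≈ -0.22667)
M*(-4)² = -17/75*(-4)² = -17/75*16 = -272/75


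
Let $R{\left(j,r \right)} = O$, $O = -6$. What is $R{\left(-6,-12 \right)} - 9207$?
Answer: $-9213$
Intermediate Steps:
$R{\left(j,r \right)} = -6$
$R{\left(-6,-12 \right)} - 9207 = -6 - 9207 = -9213$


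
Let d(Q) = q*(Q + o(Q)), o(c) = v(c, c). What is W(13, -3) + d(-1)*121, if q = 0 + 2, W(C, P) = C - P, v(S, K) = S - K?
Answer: -226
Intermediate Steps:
o(c) = 0 (o(c) = c - c = 0)
q = 2
d(Q) = 2*Q (d(Q) = 2*(Q + 0) = 2*Q)
W(13, -3) + d(-1)*121 = (13 - 1*(-3)) + (2*(-1))*121 = (13 + 3) - 2*121 = 16 - 242 = -226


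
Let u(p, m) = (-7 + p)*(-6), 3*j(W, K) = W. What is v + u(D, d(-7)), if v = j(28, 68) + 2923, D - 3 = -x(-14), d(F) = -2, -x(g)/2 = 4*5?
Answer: 8149/3 ≈ 2716.3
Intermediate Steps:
j(W, K) = W/3
x(g) = -40 (x(g) = -8*5 = -2*20 = -40)
D = 43 (D = 3 - 1*(-40) = 3 + 40 = 43)
u(p, m) = 42 - 6*p
v = 8797/3 (v = (⅓)*28 + 2923 = 28/3 + 2923 = 8797/3 ≈ 2932.3)
v + u(D, d(-7)) = 8797/3 + (42 - 6*43) = 8797/3 + (42 - 258) = 8797/3 - 216 = 8149/3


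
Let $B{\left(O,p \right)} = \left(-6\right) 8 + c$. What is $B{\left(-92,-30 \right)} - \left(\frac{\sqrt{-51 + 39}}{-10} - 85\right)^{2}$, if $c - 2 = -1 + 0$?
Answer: $- \frac{181797}{25} - 34 i \sqrt{3} \approx -7271.9 - 58.89 i$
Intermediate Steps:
$c = 1$ ($c = 2 + \left(-1 + 0\right) = 2 - 1 = 1$)
$B{\left(O,p \right)} = -47$ ($B{\left(O,p \right)} = \left(-6\right) 8 + 1 = -48 + 1 = -47$)
$B{\left(-92,-30 \right)} - \left(\frac{\sqrt{-51 + 39}}{-10} - 85\right)^{2} = -47 - \left(\frac{\sqrt{-51 + 39}}{-10} - 85\right)^{2} = -47 - \left(\sqrt{-12} \left(- \frac{1}{10}\right) - 85\right)^{2} = -47 - \left(2 i \sqrt{3} \left(- \frac{1}{10}\right) - 85\right)^{2} = -47 - \left(- \frac{i \sqrt{3}}{5} - 85\right)^{2} = -47 - \left(-85 - \frac{i \sqrt{3}}{5}\right)^{2}$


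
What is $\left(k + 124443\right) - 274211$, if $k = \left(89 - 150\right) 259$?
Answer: $-165567$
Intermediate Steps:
$k = -15799$ ($k = \left(-61\right) 259 = -15799$)
$\left(k + 124443\right) - 274211 = \left(-15799 + 124443\right) - 274211 = 108644 - 274211 = -165567$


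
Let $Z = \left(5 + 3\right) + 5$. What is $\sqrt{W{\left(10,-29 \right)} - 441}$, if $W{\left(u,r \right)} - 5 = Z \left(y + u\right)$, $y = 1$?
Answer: $i \sqrt{293} \approx 17.117 i$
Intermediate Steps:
$Z = 13$ ($Z = 8 + 5 = 13$)
$W{\left(u,r \right)} = 18 + 13 u$ ($W{\left(u,r \right)} = 5 + 13 \left(1 + u\right) = 5 + \left(13 + 13 u\right) = 18 + 13 u$)
$\sqrt{W{\left(10,-29 \right)} - 441} = \sqrt{\left(18 + 13 \cdot 10\right) - 441} = \sqrt{\left(18 + 130\right) - 441} = \sqrt{148 - 441} = \sqrt{-293} = i \sqrt{293}$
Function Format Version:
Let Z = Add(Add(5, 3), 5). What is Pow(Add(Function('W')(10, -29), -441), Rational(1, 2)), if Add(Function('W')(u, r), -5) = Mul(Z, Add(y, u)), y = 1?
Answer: Mul(I, Pow(293, Rational(1, 2))) ≈ Mul(17.117, I)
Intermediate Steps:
Z = 13 (Z = Add(8, 5) = 13)
Function('W')(u, r) = Add(18, Mul(13, u)) (Function('W')(u, r) = Add(5, Mul(13, Add(1, u))) = Add(5, Add(13, Mul(13, u))) = Add(18, Mul(13, u)))
Pow(Add(Function('W')(10, -29), -441), Rational(1, 2)) = Pow(Add(Add(18, Mul(13, 10)), -441), Rational(1, 2)) = Pow(Add(Add(18, 130), -441), Rational(1, 2)) = Pow(Add(148, -441), Rational(1, 2)) = Pow(-293, Rational(1, 2)) = Mul(I, Pow(293, Rational(1, 2)))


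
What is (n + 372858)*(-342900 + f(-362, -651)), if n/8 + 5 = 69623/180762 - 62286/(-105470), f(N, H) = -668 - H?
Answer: -609355974141036480538/4766242035 ≈ -1.2785e+11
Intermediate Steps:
n = -153445521916/4766242035 (n = -40 + 8*(69623/180762 - 62286/(-105470)) = -40 + 8*(69623*(1/180762) - 62286*(-1/105470)) = -40 + 8*(69623/180762 + 31143/52735) = -40 + 8*(9301039871/9532484070) = -40 + 37204159484/4766242035 = -153445521916/4766242035 ≈ -32.194)
(n + 372858)*(-342900 + f(-362, -651)) = (-153445521916/4766242035 + 372858)*(-342900 + (-668 - 1*(-651))) = 1776978027164114*(-342900 + (-668 + 651))/4766242035 = 1776978027164114*(-342900 - 17)/4766242035 = (1776978027164114/4766242035)*(-342917) = -609355974141036480538/4766242035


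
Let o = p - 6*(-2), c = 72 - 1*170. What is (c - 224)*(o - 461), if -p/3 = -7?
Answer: 137816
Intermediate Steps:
c = -98 (c = 72 - 170 = -98)
p = 21 (p = -3*(-7) = 21)
o = 33 (o = 21 - 6*(-2) = 21 + 12 = 33)
(c - 224)*(o - 461) = (-98 - 224)*(33 - 461) = -322*(-428) = 137816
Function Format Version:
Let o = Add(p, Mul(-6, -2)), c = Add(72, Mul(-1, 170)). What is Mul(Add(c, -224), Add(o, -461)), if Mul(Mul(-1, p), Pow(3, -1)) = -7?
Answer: 137816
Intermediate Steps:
c = -98 (c = Add(72, -170) = -98)
p = 21 (p = Mul(-3, -7) = 21)
o = 33 (o = Add(21, Mul(-6, -2)) = Add(21, 12) = 33)
Mul(Add(c, -224), Add(o, -461)) = Mul(Add(-98, -224), Add(33, -461)) = Mul(-322, -428) = 137816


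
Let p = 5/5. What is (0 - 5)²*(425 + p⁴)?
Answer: 10650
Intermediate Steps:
p = 1 (p = 5*(⅕) = 1)
(0 - 5)²*(425 + p⁴) = (0 - 5)²*(425 + 1⁴) = (-5)²*(425 + 1) = 25*426 = 10650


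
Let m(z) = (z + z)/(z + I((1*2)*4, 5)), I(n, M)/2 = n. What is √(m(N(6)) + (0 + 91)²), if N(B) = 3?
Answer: √2989555/19 ≈ 91.002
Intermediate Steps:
I(n, M) = 2*n
m(z) = 2*z/(16 + z) (m(z) = (z + z)/(z + 2*((1*2)*4)) = (2*z)/(z + 2*(2*4)) = (2*z)/(z + 2*8) = (2*z)/(z + 16) = (2*z)/(16 + z) = 2*z/(16 + z))
√(m(N(6)) + (0 + 91)²) = √(2*3/(16 + 3) + (0 + 91)²) = √(2*3/19 + 91²) = √(2*3*(1/19) + 8281) = √(6/19 + 8281) = √(157345/19) = √2989555/19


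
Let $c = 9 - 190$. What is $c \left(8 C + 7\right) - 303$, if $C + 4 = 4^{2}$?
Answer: $-18946$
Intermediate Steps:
$C = 12$ ($C = -4 + 4^{2} = -4 + 16 = 12$)
$c = -181$
$c \left(8 C + 7\right) - 303 = - 181 \left(8 \cdot 12 + 7\right) - 303 = - 181 \left(96 + 7\right) - 303 = \left(-181\right) 103 - 303 = -18643 - 303 = -18946$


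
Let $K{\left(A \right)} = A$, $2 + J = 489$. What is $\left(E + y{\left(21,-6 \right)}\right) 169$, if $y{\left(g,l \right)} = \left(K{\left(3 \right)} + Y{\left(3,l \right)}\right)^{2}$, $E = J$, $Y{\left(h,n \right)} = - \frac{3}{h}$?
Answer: $82979$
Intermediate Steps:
$J = 487$ ($J = -2 + 489 = 487$)
$E = 487$
$y{\left(g,l \right)} = 4$ ($y{\left(g,l \right)} = \left(3 - \frac{3}{3}\right)^{2} = \left(3 - 1\right)^{2} = 2^{2} = 4$)
$\left(E + y{\left(21,-6 \right)}\right) 169 = \left(487 + 4\right) 169 = 491 \cdot 169 = 82979$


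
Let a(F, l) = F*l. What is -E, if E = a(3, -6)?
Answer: 18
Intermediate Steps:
E = -18 (E = 3*(-6) = -18)
-E = -1*(-18) = 18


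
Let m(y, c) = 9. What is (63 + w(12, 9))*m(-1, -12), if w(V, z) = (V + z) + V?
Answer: 864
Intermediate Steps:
w(V, z) = z + 2*V
(63 + w(12, 9))*m(-1, -12) = (63 + (9 + 2*12))*9 = (63 + (9 + 24))*9 = (63 + 33)*9 = 96*9 = 864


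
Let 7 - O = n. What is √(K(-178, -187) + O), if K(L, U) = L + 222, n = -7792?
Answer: √7843 ≈ 88.561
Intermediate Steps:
O = 7799 (O = 7 - 1*(-7792) = 7 + 7792 = 7799)
K(L, U) = 222 + L
√(K(-178, -187) + O) = √((222 - 178) + 7799) = √(44 + 7799) = √7843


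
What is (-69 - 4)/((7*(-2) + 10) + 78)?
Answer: -73/74 ≈ -0.98649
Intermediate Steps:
(-69 - 4)/((7*(-2) + 10) + 78) = -73/((-14 + 10) + 78) = -73/(-4 + 78) = -73/74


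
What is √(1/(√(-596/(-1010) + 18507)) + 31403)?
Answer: √(2743175794993955267 + 9346333*√4719898165)/9346333 ≈ 177.21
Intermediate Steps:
√(1/(√(-596/(-1010) + 18507)) + 31403) = √(1/(√(-596*(-1/1010) + 18507)) + 31403) = √(1/(√(298/505 + 18507)) + 31403) = √(1/(√(9346333/505)) + 31403) = √(1/(√4719898165/505) + 31403) = √(√4719898165/9346333 + 31403) = √(31403 + √4719898165/9346333)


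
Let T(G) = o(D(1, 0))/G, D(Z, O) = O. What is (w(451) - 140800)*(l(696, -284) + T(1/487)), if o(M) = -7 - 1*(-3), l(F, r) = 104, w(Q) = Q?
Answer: 258803556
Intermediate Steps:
o(M) = -4 (o(M) = -7 + 3 = -4)
T(G) = -4/G
(w(451) - 140800)*(l(696, -284) + T(1/487)) = (451 - 140800)*(104 - 4/(1/487)) = -140349*(104 - 4/1/487) = -140349*(104 - 4*487) = -140349*(104 - 1948) = -140349*(-1844) = 258803556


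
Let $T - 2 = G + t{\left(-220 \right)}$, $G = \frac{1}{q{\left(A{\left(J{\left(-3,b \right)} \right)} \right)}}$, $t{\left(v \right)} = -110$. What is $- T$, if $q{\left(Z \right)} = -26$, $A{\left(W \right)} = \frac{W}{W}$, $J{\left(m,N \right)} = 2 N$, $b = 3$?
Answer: $\frac{2809}{26} \approx 108.04$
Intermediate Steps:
$A{\left(W \right)} = 1$
$G = - \frac{1}{26}$ ($G = \frac{1}{-26} = - \frac{1}{26} \approx -0.038462$)
$T = - \frac{2809}{26}$ ($T = 2 - \frac{2861}{26} = - \frac{2809}{26} \approx -108.04$)
$- T = \left(-1\right) \left(- \frac{2809}{26}\right) = \frac{2809}{26}$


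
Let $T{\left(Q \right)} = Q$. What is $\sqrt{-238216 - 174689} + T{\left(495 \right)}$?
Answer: $495 + i \sqrt{412905} \approx 495.0 + 642.58 i$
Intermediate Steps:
$\sqrt{-238216 - 174689} + T{\left(495 \right)} = \sqrt{-238216 - 174689} + 495 = \sqrt{-412905} + 495 = i \sqrt{412905} + 495 = 495 + i \sqrt{412905}$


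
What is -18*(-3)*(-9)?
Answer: -486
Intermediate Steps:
-18*(-3)*(-9) = 54*(-9) = -486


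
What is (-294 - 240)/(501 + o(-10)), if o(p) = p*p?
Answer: -534/601 ≈ -0.88852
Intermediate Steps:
o(p) = p²
(-294 - 240)/(501 + o(-10)) = (-294 - 240)/(501 + (-10)²) = -534/(501 + 100) = -534/601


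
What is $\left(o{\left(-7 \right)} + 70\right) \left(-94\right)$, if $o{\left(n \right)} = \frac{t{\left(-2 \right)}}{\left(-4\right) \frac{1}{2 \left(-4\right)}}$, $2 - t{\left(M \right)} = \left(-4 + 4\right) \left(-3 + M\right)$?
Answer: $-6956$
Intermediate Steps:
$t{\left(M \right)} = 2$ ($t{\left(M \right)} = 2 - \left(-4 + 4\right) \left(-3 + M\right) = 2 - 0 \left(-3 + M\right) = 2 - 0 = 2 + 0 = 2$)
$o{\left(n \right)} = 4$ ($o{\left(n \right)} = \frac{2}{\left(-4\right) \frac{1}{2 \left(-4\right)}} = \frac{2}{\left(-4\right) \frac{1}{-8}} = \frac{2}{\left(-4\right) \left(- \frac{1}{8}\right)} = 2 \frac{1}{\frac{1}{2}} = 2 \cdot 2 = 4$)
$\left(o{\left(-7 \right)} + 70\right) \left(-94\right) = \left(4 + 70\right) \left(-94\right) = 74 \left(-94\right) = -6956$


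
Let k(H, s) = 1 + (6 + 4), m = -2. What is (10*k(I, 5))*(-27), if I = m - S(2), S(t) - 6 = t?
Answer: -2970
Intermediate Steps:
S(t) = 6 + t
I = -10 (I = -2 - (6 + 2) = -2 - 1*8 = -2 - 8 = -10)
k(H, s) = 11 (k(H, s) = 1 + 10 = 11)
(10*k(I, 5))*(-27) = (10*11)*(-27) = 110*(-27) = -2970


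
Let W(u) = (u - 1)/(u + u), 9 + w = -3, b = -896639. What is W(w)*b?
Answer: -11656307/24 ≈ -4.8568e+5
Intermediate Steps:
w = -12 (w = -9 - 3 = -12)
W(u) = (-1 + u)/(2*u) (W(u) = (-1 + u)/((2*u)) = (-1 + u)*(1/(2*u)) = (-1 + u)/(2*u))
W(w)*b = ((½)*(-1 - 12)/(-12))*(-896639) = ((½)*(-1/12)*(-13))*(-896639) = (13/24)*(-896639) = -11656307/24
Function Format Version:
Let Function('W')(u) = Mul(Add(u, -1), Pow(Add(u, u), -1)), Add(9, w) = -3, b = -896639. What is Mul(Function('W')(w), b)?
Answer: Rational(-11656307, 24) ≈ -4.8568e+5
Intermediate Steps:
w = -12 (w = Add(-9, -3) = -12)
Function('W')(u) = Mul(Rational(1, 2), Pow(u, -1), Add(-1, u)) (Function('W')(u) = Mul(Add(-1, u), Pow(Mul(2, u), -1)) = Mul(Add(-1, u), Mul(Rational(1, 2), Pow(u, -1))) = Mul(Rational(1, 2), Pow(u, -1), Add(-1, u)))
Mul(Function('W')(w), b) = Mul(Mul(Rational(1, 2), Pow(-12, -1), Add(-1, -12)), -896639) = Mul(Mul(Rational(1, 2), Rational(-1, 12), -13), -896639) = Mul(Rational(13, 24), -896639) = Rational(-11656307, 24)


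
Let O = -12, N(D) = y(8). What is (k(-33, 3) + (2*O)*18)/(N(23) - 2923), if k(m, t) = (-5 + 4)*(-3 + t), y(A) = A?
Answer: 432/2915 ≈ 0.14820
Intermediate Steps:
N(D) = 8
k(m, t) = 3 - t (k(m, t) = -(-3 + t) = 3 - t)
(k(-33, 3) + (2*O)*18)/(N(23) - 2923) = ((3 - 1*3) + (2*(-12))*18)/(8 - 2923) = ((3 - 3) - 24*18)/(-2915) = (0 - 432)*(-1/2915) = -432*(-1/2915) = 432/2915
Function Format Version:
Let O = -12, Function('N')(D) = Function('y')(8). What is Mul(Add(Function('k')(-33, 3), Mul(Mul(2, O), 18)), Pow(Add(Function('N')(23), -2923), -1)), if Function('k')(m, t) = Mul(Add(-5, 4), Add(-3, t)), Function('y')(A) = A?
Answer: Rational(432, 2915) ≈ 0.14820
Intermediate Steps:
Function('N')(D) = 8
Function('k')(m, t) = Add(3, Mul(-1, t)) (Function('k')(m, t) = Mul(-1, Add(-3, t)) = Add(3, Mul(-1, t)))
Mul(Add(Function('k')(-33, 3), Mul(Mul(2, O), 18)), Pow(Add(Function('N')(23), -2923), -1)) = Mul(Add(Add(3, Mul(-1, 3)), Mul(Mul(2, -12), 18)), Pow(Add(8, -2923), -1)) = Mul(Add(Add(3, -3), Mul(-24, 18)), Pow(-2915, -1)) = Mul(Add(0, -432), Rational(-1, 2915)) = Mul(-432, Rational(-1, 2915)) = Rational(432, 2915)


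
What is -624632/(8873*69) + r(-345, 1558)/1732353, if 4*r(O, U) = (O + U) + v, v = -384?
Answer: -480869436879/471382490516 ≈ -1.0201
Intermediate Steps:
r(O, U) = -96 + O/4 + U/4 (r(O, U) = ((O + U) - 384)/4 = (-384 + O + U)/4 = -96 + O/4 + U/4)
-624632/(8873*69) + r(-345, 1558)/1732353 = -624632/(8873*69) + (-96 + (¼)*(-345) + (¼)*1558)/1732353 = -624632/612237 + (-96 - 345/4 + 779/2)*(1/1732353) = -624632*1/612237 + (829/4)*(1/1732353) = -624632/612237 + 829/6929412 = -480869436879/471382490516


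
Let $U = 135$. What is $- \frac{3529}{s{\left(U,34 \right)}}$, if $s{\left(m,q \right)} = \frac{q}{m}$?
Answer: $- \frac{476415}{34} \approx -14012.0$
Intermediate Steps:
$- \frac{3529}{s{\left(U,34 \right)}} = - \frac{3529}{34 \cdot \frac{1}{135}} = - \frac{3529}{\frac{34}{135}} = \left(-3529\right) \frac{135}{34} = - \frac{476415}{34}$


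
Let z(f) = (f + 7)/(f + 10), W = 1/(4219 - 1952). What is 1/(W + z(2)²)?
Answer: 36272/20419 ≈ 1.7764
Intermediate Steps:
W = 1/2267 ≈ 0.00044111
z(f) = (7 + f)/(10 + f)
1/(W + z(2)²) = 1/(1/2267 + ((7 + 2)/(10 + 2))²) = 1/(1/2267 + (9/12)²) = 1/(1/2267 + ((1/12)*9)²) = 1/(1/2267 + (¾)²) = 1/(1/2267 + 9/16) = 1/(20419/36272) = 36272/20419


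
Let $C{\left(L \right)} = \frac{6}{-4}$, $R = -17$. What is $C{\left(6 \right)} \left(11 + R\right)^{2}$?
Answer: $-54$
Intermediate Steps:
$C{\left(L \right)} = - \frac{3}{2}$ ($C{\left(L \right)} = 6 \left(- \frac{1}{4}\right) = - \frac{3}{2}$)
$C{\left(6 \right)} \left(11 + R\right)^{2} = - \frac{3 \left(11 - 17\right)^{2}}{2} = - \frac{3 \left(-6\right)^{2}}{2} = \left(- \frac{3}{2}\right) 36 = -54$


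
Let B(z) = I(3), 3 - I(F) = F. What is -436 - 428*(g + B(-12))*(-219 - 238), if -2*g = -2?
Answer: 195160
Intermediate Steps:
g = 1 (g = -½*(-2) = 1)
I(F) = 3 - F
B(z) = 0 (B(z) = 3 - 1*3 = 3 - 3 = 0)
-436 - 428*(g + B(-12))*(-219 - 238) = -436 - 428*(1 + 0)*(-219 - 238) = -436 - 428*(-457) = -436 + 195596 = 195160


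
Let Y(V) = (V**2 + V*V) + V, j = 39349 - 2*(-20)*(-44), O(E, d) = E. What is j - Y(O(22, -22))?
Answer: 36599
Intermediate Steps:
j = 37589 (j = 39349 - (-40)*(-44) = 39349 - 1*1760 = 39349 - 1760 = 37589)
Y(V) = V + 2*V**2 (Y(V) = (V**2 + V**2) + V = 2*V**2 + V = V + 2*V**2)
j - Y(O(22, -22)) = 37589 - 22*(1 + 2*22) = 37589 - 22*(1 + 44) = 37589 - 22*45 = 37589 - 1*990 = 37589 - 990 = 36599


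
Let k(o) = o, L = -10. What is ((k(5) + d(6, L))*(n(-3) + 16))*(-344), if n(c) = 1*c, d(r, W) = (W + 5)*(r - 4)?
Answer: 22360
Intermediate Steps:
d(r, W) = (-4 + r)*(5 + W) (d(r, W) = (5 + W)*(-4 + r) = (-4 + r)*(5 + W))
n(c) = c
((k(5) + d(6, L))*(n(-3) + 16))*(-344) = ((5 + (-20 - 4*(-10) + 5*6 - 10*6))*(-3 + 16))*(-344) = ((5 + (-20 + 40 + 30 - 60))*13)*(-344) = ((5 - 10)*13)*(-344) = -5*13*(-344) = -65*(-344) = 22360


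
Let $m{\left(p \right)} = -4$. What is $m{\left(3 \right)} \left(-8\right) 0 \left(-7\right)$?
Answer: $0$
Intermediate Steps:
$m{\left(3 \right)} \left(-8\right) 0 \left(-7\right) = \left(-4\right) \left(-8\right) 0 \left(-7\right) = 32 \cdot 0 = 0$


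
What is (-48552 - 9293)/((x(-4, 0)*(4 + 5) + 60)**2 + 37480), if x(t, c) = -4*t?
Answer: -57845/79096 ≈ -0.73133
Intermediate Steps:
(-48552 - 9293)/((x(-4, 0)*(4 + 5) + 60)**2 + 37480) = (-48552 - 9293)/(((-4*(-4))*(4 + 5) + 60)**2 + 37480) = -57845/((16*9 + 60)**2 + 37480) = -57845/((144 + 60)**2 + 37480) = -57845/(204**2 + 37480) = -57845/(41616 + 37480) = -57845/79096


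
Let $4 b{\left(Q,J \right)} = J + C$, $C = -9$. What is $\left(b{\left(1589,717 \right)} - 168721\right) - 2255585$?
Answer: $-2424129$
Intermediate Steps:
$b{\left(Q,J \right)} = - \frac{9}{4} + \frac{J}{4}$ ($b{\left(Q,J \right)} = \frac{J - 9}{4} = \frac{-9 + J}{4} = - \frac{9}{4} + \frac{J}{4}$)
$\left(b{\left(1589,717 \right)} - 168721\right) - 2255585 = \left(\left(- \frac{9}{4} + \frac{1}{4} \cdot 717\right) - 168721\right) - 2255585 = \left(\left(- \frac{9}{4} + \frac{717}{4}\right) - 168721\right) - 2255585 = \left(177 - 168721\right) - 2255585 = -168544 - 2255585 = -2424129$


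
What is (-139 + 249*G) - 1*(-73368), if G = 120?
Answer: 103109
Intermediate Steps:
(-139 + 249*G) - 1*(-73368) = (-139 + 249*120) - 1*(-73368) = (-139 + 29880) + 73368 = 29741 + 73368 = 103109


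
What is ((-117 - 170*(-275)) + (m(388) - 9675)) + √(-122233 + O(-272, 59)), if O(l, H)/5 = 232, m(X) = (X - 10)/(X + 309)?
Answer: 25760104/697 + I*√121073 ≈ 36959.0 + 347.96*I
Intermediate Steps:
m(X) = (-10 + X)/(309 + X)
O(l, H) = 1160 (O(l, H) = 5*232 = 1160)
((-117 - 170*(-275)) + (m(388) - 9675)) + √(-122233 + O(-272, 59)) = ((-117 - 170*(-275)) + ((-10 + 388)/(309 + 388) - 9675)) + √(-122233 + 1160) = ((-117 + 46750) + (378/697 - 9675)) + √(-121073) = (46633 + ((1/697)*378 - 9675)) + I*√121073 = (46633 + (378/697 - 9675)) + I*√121073 = (46633 - 6743097/697) + I*√121073 = 25760104/697 + I*√121073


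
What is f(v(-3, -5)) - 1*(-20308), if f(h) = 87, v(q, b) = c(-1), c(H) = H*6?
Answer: 20395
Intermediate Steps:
c(H) = 6*H
v(q, b) = -6 (v(q, b) = 6*(-1) = -6)
f(v(-3, -5)) - 1*(-20308) = 87 - 1*(-20308) = 87 + 20308 = 20395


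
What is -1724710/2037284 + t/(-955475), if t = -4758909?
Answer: 4023665937953/973286964950 ≈ 4.1341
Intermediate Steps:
-1724710/2037284 + t/(-955475) = -1724710/2037284 - 4758909/(-955475) = -1724710*1/2037284 - 4758909*(-1/955475) = -862355/1018642 + 4758909/955475 = 4023665937953/973286964950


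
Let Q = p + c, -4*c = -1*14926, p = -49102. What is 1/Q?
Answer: -2/90741 ≈ -2.2041e-5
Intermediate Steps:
c = 7463/2 (c = -(-1)*14926/4 = -¼*(-14926) = 7463/2 ≈ 3731.5)
Q = -90741/2 (Q = -49102 + 7463/2 = -90741/2 ≈ -45371.)
1/Q = 1/(-90741/2) = -2/90741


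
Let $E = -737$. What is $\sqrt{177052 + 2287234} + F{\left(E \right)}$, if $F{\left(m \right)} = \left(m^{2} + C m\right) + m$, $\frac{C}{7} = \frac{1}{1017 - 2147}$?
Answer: $\frac{612953319}{1130} + 11 \sqrt{20366} \approx 5.4401 \cdot 10^{5}$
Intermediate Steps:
$C = - \frac{7}{1130}$ ($C = \frac{7}{1017 - 2147} = \frac{7}{-1130} = 7 \left(- \frac{1}{1130}\right) = - \frac{7}{1130} \approx -0.0061947$)
$F{\left(m \right)} = m^{2} + \frac{1123 m}{1130}$ ($F{\left(m \right)} = \left(m^{2} - \frac{7 m}{1130}\right) + m = m^{2} + \frac{1123 m}{1130}$)
$\sqrt{177052 + 2287234} + F{\left(E \right)} = \sqrt{177052 + 2287234} + \frac{1}{1130} \left(-737\right) \left(1123 + 1130 \left(-737\right)\right) = \sqrt{2464286} + \frac{1}{1130} \left(-737\right) \left(1123 - 832810\right) = 11 \sqrt{20366} + \frac{1}{1130} \left(-737\right) \left(-831687\right) = 11 \sqrt{20366} + \frac{612953319}{1130} = \frac{612953319}{1130} + 11 \sqrt{20366}$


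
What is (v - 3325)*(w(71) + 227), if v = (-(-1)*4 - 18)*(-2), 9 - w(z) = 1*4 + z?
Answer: -530817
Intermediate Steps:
w(z) = 5 - z (w(z) = 9 - (1*4 + z) = 9 - (4 + z) = 9 + (-4 - z) = 5 - z)
v = 28 (v = (-1*(-4) - 18)*(-2) = (4 - 18)*(-2) = -14*(-2) = 28)
(v - 3325)*(w(71) + 227) = (28 - 3325)*((5 - 1*71) + 227) = -3297*((5 - 71) + 227) = -3297*(-66 + 227) = -3297*161 = -530817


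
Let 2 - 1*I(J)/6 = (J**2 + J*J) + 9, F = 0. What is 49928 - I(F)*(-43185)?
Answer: -1763842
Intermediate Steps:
I(J) = -42 - 12*J**2 (I(J) = 12 - 6*((J**2 + J*J) + 9) = 12 - 6*((J**2 + J**2) + 9) = 12 - 6*(2*J**2 + 9) = 12 - 6*(9 + 2*J**2) = 12 + (-54 - 12*J**2) = -42 - 12*J**2)
49928 - I(F)*(-43185) = 49928 - (-42 - 12*0**2)*(-43185) = 49928 - (-42 - 12*0)*(-43185) = 49928 - (-42 + 0)*(-43185) = 49928 - (-42)*(-43185) = 49928 - 1*1813770 = 49928 - 1813770 = -1763842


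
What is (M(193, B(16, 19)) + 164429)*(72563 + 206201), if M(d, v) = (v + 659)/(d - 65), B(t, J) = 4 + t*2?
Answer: 1466828779437/32 ≈ 4.5838e+10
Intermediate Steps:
B(t, J) = 4 + 2*t
M(d, v) = (659 + v)/(-65 + d)
(M(193, B(16, 19)) + 164429)*(72563 + 206201) = ((659 + (4 + 2*16))/(-65 + 193) + 164429)*(72563 + 206201) = ((659 + (4 + 32))/128 + 164429)*278764 = ((659 + 36)/128 + 164429)*278764 = ((1/128)*695 + 164429)*278764 = (695/128 + 164429)*278764 = (21047607/128)*278764 = 1466828779437/32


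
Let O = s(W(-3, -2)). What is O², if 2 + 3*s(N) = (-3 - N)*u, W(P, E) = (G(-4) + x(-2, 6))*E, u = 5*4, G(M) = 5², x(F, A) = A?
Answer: 1387684/9 ≈ 1.5419e+5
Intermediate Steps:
G(M) = 25
u = 20
W(P, E) = 31*E (W(P, E) = (25 + 6)*E = 31*E)
s(N) = -62/3 - 20*N/3 (s(N) = -⅔ + ((-3 - N)*20)/3 = -⅔ + (-60 - 20*N)/3 = -⅔ + (-20 - 20*N/3) = -62/3 - 20*N/3)
O = 1178/3 (O = -62/3 - 620*(-2)/3 = -62/3 - 20/3*(-62) = -62/3 + 1240/3 = 1178/3 ≈ 392.67)
O² = (1178/3)² = 1387684/9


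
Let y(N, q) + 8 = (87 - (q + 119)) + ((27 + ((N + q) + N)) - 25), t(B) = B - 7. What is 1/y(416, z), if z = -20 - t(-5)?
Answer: 1/794 ≈ 0.0012594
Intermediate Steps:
t(B) = -7 + B
z = -8 (z = -20 - (-7 - 5) = -20 - 1*(-12) = -20 + 12 = -8)
y(N, q) = -38 + 2*N (y(N, q) = -8 + ((87 - (q + 119)) + ((27 + ((N + q) + N)) - 25)) = -8 + ((87 - (119 + q)) + ((27 + (q + 2*N)) - 25)) = -8 + ((87 + (-119 - q)) + ((27 + q + 2*N) - 25)) = -8 + ((-32 - q) + (2 + q + 2*N)) = -8 + (-30 + 2*N) = -38 + 2*N)
1/y(416, z) = 1/(-38 + 2*416) = 1/(-38 + 832) = 1/794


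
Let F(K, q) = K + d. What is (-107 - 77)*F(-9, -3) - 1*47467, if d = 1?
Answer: -45995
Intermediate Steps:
F(K, q) = 1 + K (F(K, q) = K + 1 = 1 + K)
(-107 - 77)*F(-9, -3) - 1*47467 = (-107 - 77)*(1 - 9) - 1*47467 = -184*(-8) - 47467 = 1472 - 47467 = -45995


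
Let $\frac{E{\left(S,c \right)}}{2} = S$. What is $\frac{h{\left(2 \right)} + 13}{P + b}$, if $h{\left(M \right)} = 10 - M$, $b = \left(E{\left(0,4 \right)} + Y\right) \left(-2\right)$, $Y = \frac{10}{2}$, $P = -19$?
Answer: $- \frac{21}{29} \approx -0.72414$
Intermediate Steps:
$E{\left(S,c \right)} = 2 S$
$Y = 5$ ($Y = 10 \cdot \frac{1}{2} = 5$)
$b = -10$ ($b = \left(2 \cdot 0 + 5\right) \left(-2\right) = \left(0 + 5\right) \left(-2\right) = 5 \left(-2\right) = -10$)
$\frac{h{\left(2 \right)} + 13}{P + b} = \frac{\left(10 - 2\right) + 13}{-19 - 10} = \frac{\left(10 - 2\right) + 13}{-29} = \left(8 + 13\right) \left(- \frac{1}{29}\right) = 21 \left(- \frac{1}{29}\right) = - \frac{21}{29}$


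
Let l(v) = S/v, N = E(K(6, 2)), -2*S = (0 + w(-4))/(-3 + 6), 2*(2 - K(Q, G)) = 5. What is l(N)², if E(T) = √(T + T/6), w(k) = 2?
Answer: -4/21 ≈ -0.19048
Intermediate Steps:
K(Q, G) = -½ (K(Q, G) = 2 - ½*5 = 2 - 5/2 = -½)
S = -⅓ (S = -(0 + 2)/(2*(-3 + 6)) = -1/3 = -½*⅔ = -⅓ ≈ -0.33333)
E(T) = √42*√T/6 (E(T) = √(T + T*(⅙)) = √(T + T/6) = √(7*T/6) = √42*√T/6)
N = I*√21/6 (N = √42*√(-½)/6 = √42*(I*√2/2)/6 = I*√21/6 ≈ 0.76376*I)
l(v) = -1/(3*v)
l(N)² = (-(-2*I*√21/7)/3)² = (-(-2)*I*√21/21)² = (2*I*√21/21)² = -4/21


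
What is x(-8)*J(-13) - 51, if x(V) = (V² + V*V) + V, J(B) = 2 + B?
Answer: -1371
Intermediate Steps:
x(V) = V + 2*V² (x(V) = (V² + V²) + V = 2*V² + V = V + 2*V²)
x(-8)*J(-13) - 51 = (-8*(1 + 2*(-8)))*(2 - 13) - 51 = -8*(1 - 16)*(-11) - 51 = -8*(-15)*(-11) - 51 = 120*(-11) - 51 = -1320 - 51 = -1371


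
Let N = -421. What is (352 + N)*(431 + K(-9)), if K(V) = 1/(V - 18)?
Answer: -267628/9 ≈ -29736.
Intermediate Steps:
K(V) = 1/(-18 + V)
(352 + N)*(431 + K(-9)) = (352 - 421)*(431 + 1/(-18 - 9)) = -69*(431 + 1/(-27)) = -69*(431 - 1/27) = -69*11636/27 = -267628/9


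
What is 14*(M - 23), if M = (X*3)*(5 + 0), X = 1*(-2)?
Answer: -742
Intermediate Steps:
X = -2
M = -30 (M = (-2*3)*(5 + 0) = -6*5 = -30)
14*(M - 23) = 14*(-30 - 23) = 14*(-53) = -742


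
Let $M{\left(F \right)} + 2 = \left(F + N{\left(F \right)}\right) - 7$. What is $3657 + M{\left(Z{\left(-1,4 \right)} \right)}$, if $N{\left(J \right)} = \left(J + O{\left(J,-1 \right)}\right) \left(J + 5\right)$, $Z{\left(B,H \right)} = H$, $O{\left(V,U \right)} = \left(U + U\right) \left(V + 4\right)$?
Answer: $3544$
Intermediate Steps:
$O{\left(V,U \right)} = 2 U \left(4 + V\right)$
$N{\left(J \right)} = \left(-8 - J\right) \left(5 + J\right)$ ($N{\left(J \right)} = \left(J + 2 \left(-1\right) \left(4 + J\right)\right) \left(J + 5\right) = \left(J - \left(8 + 2 J\right)\right) \left(5 + J\right) = \left(-8 - J\right) \left(5 + J\right)$)
$M{\left(F \right)} = -49 - F^{2} - 12 F$ ($M{\left(F \right)} = -2 - \left(47 + F^{2} + 12 F\right) = -49 - F^{2} - 12 F$)
$3657 + M{\left(Z{\left(-1,4 \right)} \right)} = 3657 - 113 = 3544$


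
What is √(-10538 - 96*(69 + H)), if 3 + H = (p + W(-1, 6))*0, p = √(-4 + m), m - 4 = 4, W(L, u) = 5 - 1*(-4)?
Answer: I*√16874 ≈ 129.9*I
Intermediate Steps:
W(L, u) = 9 (W(L, u) = 5 + 4 = 9)
m = 8 (m = 4 + 4 = 8)
p = 2 (p = √(-4 + 8) = √4 = 2)
H = -3 (H = -3 + (2 + 9)*0 = -3 + 11*0 = -3 + 0 = -3)
√(-10538 - 96*(69 + H)) = √(-10538 - 96*(69 - 3)) = √(-10538 - 96*66) = √(-10538 - 6336) = √(-16874) = I*√16874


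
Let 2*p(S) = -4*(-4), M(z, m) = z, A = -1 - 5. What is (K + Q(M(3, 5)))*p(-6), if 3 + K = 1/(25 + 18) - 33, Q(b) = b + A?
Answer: -13408/43 ≈ -311.81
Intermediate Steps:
A = -6
p(S) = 8 (p(S) = (-4*(-4))/2 = (1/2)*16 = 8)
Q(b) = -6 + b (Q(b) = b - 6 = -6 + b)
K = -1547/43 (K = -3 + (1/(25 + 18) - 33) = -3 + (1/43 - 33) = -3 - 1418/43 = -1547/43 ≈ -35.977)
(K + Q(M(3, 5)))*p(-6) = (-1547/43 + (-6 + 3))*8 = (-1547/43 - 3)*8 = -1676/43*8 = -13408/43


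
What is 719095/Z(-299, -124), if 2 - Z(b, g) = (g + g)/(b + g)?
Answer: 1017315/2 ≈ 5.0866e+5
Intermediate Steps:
Z(b, g) = 2 - 2*g/(b + g) (Z(b, g) = 2 - (g + g)/(b + g) = 2 - 2*g/(b + g))
719095/Z(-299, -124) = 719095/((2*(-299)/(-299 - 124))) = 719095/((2*(-299)/(-423))) = 719095/((2*(-299)*(-1/423))) = 719095/(598/423) = 719095*(423/598) = 1017315/2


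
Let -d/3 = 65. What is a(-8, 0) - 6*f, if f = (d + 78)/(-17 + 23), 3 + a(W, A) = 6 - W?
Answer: 128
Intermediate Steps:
d = -195 (d = -3*65 = -195)
a(W, A) = 3 - W (a(W, A) = -3 + (6 - W) = 3 - W)
f = -39/2 (f = (-195 + 78)/(-17 + 23) = -117/6 = -117*⅙ = -39/2 ≈ -19.500)
a(-8, 0) - 6*f = (3 - 1*(-8)) - 6*(-39/2) = (3 + 8) + 117 = 11 + 117 = 128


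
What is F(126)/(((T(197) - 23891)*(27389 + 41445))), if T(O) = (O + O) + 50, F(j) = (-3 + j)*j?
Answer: -7749/806975399 ≈ -9.6025e-6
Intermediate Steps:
F(j) = j*(-3 + j)
T(O) = 50 + 2*O (T(O) = 2*O + 50 = 50 + 2*O)
F(126)/(((T(197) - 23891)*(27389 + 41445))) = (126*(-3 + 126))/((((50 + 2*197) - 23891)*(27389 + 41445))) = (126*123)/((((50 + 394) - 23891)*68834)) = 15498/(((444 - 23891)*68834)) = 15498/((-23447*68834)) = 15498/(-1613950798) = 15498*(-1/1613950798) = -7749/806975399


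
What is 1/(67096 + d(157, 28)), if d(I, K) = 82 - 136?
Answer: 1/67042 ≈ 1.4916e-5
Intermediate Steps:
d(I, K) = -54
1/(67096 + d(157, 28)) = 1/(67096 - 54) = 1/67042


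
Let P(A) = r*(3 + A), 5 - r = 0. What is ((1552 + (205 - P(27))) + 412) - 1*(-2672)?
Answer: 4691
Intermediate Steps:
r = 5 (r = 5 - 1*0 = 5 + 0 = 5)
P(A) = 15 + 5*A (P(A) = 5*(3 + A) = 15 + 5*A)
((1552 + (205 - P(27))) + 412) - 1*(-2672) = ((1552 + (205 - (15 + 5*27))) + 412) - 1*(-2672) = ((1552 + (205 - (15 + 135))) + 412) + 2672 = ((1552 + (205 - 1*150)) + 412) + 2672 = ((1552 + (205 - 150)) + 412) + 2672 = ((1552 + 55) + 412) + 2672 = (1607 + 412) + 2672 = 2019 + 2672 = 4691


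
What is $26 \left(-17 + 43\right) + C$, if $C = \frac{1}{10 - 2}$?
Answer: $\frac{5409}{8} \approx 676.13$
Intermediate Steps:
$C = \frac{1}{8} \approx 0.125$
$26 \left(-17 + 43\right) + C = 26 \left(-17 + 43\right) + \frac{1}{8} = 26 \cdot 26 + \frac{1}{8} = 676 + \frac{1}{8} = \frac{5409}{8}$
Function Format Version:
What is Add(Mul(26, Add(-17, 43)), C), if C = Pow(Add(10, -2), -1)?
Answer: Rational(5409, 8) ≈ 676.13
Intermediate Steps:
C = Rational(1, 8) (C = Pow(8, -1) = Rational(1, 8) ≈ 0.12500)
Add(Mul(26, Add(-17, 43)), C) = Add(Mul(26, Add(-17, 43)), Rational(1, 8)) = Add(Mul(26, 26), Rational(1, 8)) = Add(676, Rational(1, 8)) = Rational(5409, 8)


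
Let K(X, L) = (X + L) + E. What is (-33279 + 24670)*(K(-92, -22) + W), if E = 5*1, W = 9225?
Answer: -78479644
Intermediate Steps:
E = 5
K(X, L) = 5 + L + X (K(X, L) = (X + L) + 5 = (L + X) + 5 = 5 + L + X)
(-33279 + 24670)*(K(-92, -22) + W) = (-33279 + 24670)*((5 - 22 - 92) + 9225) = -8609*(-109 + 9225) = -8609*9116 = -78479644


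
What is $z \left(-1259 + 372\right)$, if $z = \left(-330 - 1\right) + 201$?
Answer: $115310$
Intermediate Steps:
$z = -130$ ($z = -331 + 201 = -130$)
$z \left(-1259 + 372\right) = - 130 \left(-1259 + 372\right) = \left(-130\right) \left(-887\right) = 115310$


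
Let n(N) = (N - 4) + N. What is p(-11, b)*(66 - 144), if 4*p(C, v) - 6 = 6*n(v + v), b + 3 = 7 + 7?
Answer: -4797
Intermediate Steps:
b = 11 (b = -3 + (7 + 7) = -3 + 14 = 11)
n(N) = -4 + 2*N (n(N) = (-4 + N) + N = -4 + 2*N)
p(C, v) = -9/2 + 6*v (p(C, v) = 3/2 + (6*(-4 + 2*(v + v)))/4 = 3/2 + (6*(-4 + 2*(2*v)))/4 = 3/2 + (6*(-4 + 4*v))/4 = 3/2 + (-24 + 24*v)/4 = 3/2 + (-6 + 6*v) = -9/2 + 6*v)
p(-11, b)*(66 - 144) = (-9/2 + 6*11)*(66 - 144) = (-9/2 + 66)*(-78) = (123/2)*(-78) = -4797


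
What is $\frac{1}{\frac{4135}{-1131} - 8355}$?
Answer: $- \frac{1131}{9453640} \approx -0.00011964$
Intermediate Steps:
$\frac{1}{\frac{4135}{-1131} - 8355} = \frac{1}{4135 \left(- \frac{1}{1131}\right) - 8355} = \frac{1}{- \frac{4135}{1131} - 8355} = \frac{1}{- \frac{9453640}{1131}} = - \frac{1131}{9453640}$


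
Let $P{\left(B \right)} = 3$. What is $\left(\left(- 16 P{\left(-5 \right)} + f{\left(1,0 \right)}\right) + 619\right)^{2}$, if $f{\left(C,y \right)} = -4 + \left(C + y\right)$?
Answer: $322624$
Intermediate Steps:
$f{\left(C,y \right)} = -4 + C + y$
$\left(\left(- 16 P{\left(-5 \right)} + f{\left(1,0 \right)}\right) + 619\right)^{2} = \left(\left(\left(-16\right) 3 + \left(-4 + 1 + 0\right)\right) + 619\right)^{2} = \left(\left(-48 - 3\right) + 619\right)^{2} = \left(-51 + 619\right)^{2} = 568^{2} = 322624$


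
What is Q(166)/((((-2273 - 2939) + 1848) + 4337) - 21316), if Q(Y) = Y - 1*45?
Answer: -121/20343 ≈ -0.0059480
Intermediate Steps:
Q(Y) = -45 + Y (Q(Y) = Y - 45 = -45 + Y)
Q(166)/((((-2273 - 2939) + 1848) + 4337) - 21316) = (-45 + 166)/((((-2273 - 2939) + 1848) + 4337) - 21316) = 121/(((-5212 + 1848) + 4337) - 21316) = 121/((-3364 + 4337) - 21316) = 121/(973 - 21316) = 121/(-20343) = 121*(-1/20343) = -121/20343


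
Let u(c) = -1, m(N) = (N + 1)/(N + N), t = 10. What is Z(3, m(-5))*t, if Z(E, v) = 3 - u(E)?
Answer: 40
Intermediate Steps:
m(N) = (1 + N)/(2*N) (m(N) = (1 + N)/((2*N)) = (1 + N)*(1/(2*N)) = (1 + N)/(2*N))
Z(E, v) = 4 (Z(E, v) = 3 - 1*(-1) = 3 + 1 = 4)
Z(3, m(-5))*t = 4*10 = 40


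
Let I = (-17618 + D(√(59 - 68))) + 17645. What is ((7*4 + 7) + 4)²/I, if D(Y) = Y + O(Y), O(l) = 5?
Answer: 48672/1033 - 4563*I/1033 ≈ 47.117 - 4.4172*I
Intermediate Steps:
D(Y) = 5 + Y (D(Y) = Y + 5 = 5 + Y)
I = 32 + 3*I (I = (-17618 + (5 + √(59 - 68))) + 17645 = (-17618 + (5 + √(-9))) + 17645 = (-17618 + (5 + 3*I)) + 17645 = (-17613 + 3*I) + 17645 = 32 + 3*I ≈ 32.0 + 3.0*I)
((7*4 + 7) + 4)²/I = ((7*4 + 7) + 4)²/(32 + 3*I) = ((28 + 7) + 4)²*((32 - 3*I)/1033) = (35 + 4)²*((32 - 3*I)/1033) = 39²*((32 - 3*I)/1033) = 1521*((32 - 3*I)/1033) = 1521*(32 - 3*I)/1033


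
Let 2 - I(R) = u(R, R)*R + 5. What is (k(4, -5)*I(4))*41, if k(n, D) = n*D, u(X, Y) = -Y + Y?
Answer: 2460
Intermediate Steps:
u(X, Y) = 0
k(n, D) = D*n
I(R) = -3 (I(R) = 2 - (0*R + 5) = 2 - (0 + 5) = 2 - 1*5 = 2 - 5 = -3)
(k(4, -5)*I(4))*41 = (-5*4*(-3))*41 = -20*(-3)*41 = 60*41 = 2460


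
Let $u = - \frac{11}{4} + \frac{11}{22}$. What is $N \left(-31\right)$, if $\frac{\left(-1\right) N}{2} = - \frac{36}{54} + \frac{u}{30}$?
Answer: $- \frac{2759}{60} \approx -45.983$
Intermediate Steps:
$u = - \frac{9}{4}$ ($u = \left(-11\right) \frac{1}{4} + 11 \cdot \frac{1}{22} = - \frac{11}{4} + \frac{1}{2} = - \frac{9}{4} \approx -2.25$)
$N = \frac{89}{60}$ ($N = - 2 \left(- \frac{36}{54} - \frac{9}{4 \cdot 30}\right) = - 2 \left(\left(-36\right) \frac{1}{54} - \frac{3}{40}\right) = - 2 \left(- \frac{2}{3} - \frac{3}{40}\right) = \left(-2\right) \left(- \frac{89}{120}\right) = \frac{89}{60} \approx 1.4833$)
$N \left(-31\right) = \frac{89}{60} \left(-31\right) = - \frac{2759}{60}$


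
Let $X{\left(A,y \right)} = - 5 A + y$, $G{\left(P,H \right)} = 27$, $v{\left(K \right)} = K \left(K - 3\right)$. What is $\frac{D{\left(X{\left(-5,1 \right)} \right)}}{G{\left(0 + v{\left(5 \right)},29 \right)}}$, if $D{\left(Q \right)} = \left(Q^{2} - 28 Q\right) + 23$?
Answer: $- \frac{29}{27} \approx -1.0741$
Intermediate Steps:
$v{\left(K \right)} = K \left(-3 + K\right)$
$X{\left(A,y \right)} = y - 5 A$
$D{\left(Q \right)} = 23 + Q^{2} - 28 Q$
$\frac{D{\left(X{\left(-5,1 \right)} \right)}}{G{\left(0 + v{\left(5 \right)},29 \right)}} = \frac{23 + \left(1 - -25\right)^{2} - 28 \left(1 - -25\right)}{27} = \left(23 + \left(1 + 25\right)^{2} - 28 \left(1 + 25\right)\right) \frac{1}{27} = \left(23 + 26^{2} - 728\right) \frac{1}{27} = \left(23 + 676 - 728\right) \frac{1}{27} = \left(-29\right) \frac{1}{27} = - \frac{29}{27}$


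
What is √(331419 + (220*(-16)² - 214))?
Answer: 5*√15501 ≈ 622.51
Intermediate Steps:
√(331419 + (220*(-16)² - 214)) = √(331419 + (220*256 - 214)) = √(331419 + (56320 - 214)) = √(331419 + 56106) = √387525 = 5*√15501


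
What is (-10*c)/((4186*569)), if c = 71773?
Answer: -27605/91609 ≈ -0.30133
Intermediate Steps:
(-10*c)/((4186*569)) = (-10*71773)/((4186*569)) = -717730/2381834 = -717730*1/2381834 = -27605/91609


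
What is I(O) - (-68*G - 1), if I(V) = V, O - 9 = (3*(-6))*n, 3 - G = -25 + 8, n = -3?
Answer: 1424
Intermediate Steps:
G = 20 (G = 3 - (-25 + 8) = 3 - 1*(-17) = 3 + 17 = 20)
O = 63 (O = 9 + (3*(-6))*(-3) = 9 - 18*(-3) = 9 + 54 = 63)
I(O) - (-68*G - 1) = 63 - (-68*20 - 1) = 63 - (-1360 - 1) = 63 - 1*(-1361) = 63 + 1361 = 1424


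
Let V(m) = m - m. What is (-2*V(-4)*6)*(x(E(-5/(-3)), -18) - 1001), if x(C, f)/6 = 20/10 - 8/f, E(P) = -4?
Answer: 0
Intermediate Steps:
V(m) = 0
x(C, f) = 12 - 48/f (x(C, f) = 6*(20/10 - 8/f) = 6*(20*(⅒) - 8/f) = 6*(2 - 8/f) = 12 - 48/f)
(-2*V(-4)*6)*(x(E(-5/(-3)), -18) - 1001) = (-0*6)*((12 - 48/(-18)) - 1001) = (-2*0)*((12 - 48*(-1/18)) - 1001) = 0*((12 + 8/3) - 1001) = 0*(44/3 - 1001) = 0*(-2959/3) = 0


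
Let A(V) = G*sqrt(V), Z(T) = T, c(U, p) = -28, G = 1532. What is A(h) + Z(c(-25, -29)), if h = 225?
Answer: 22952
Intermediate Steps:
A(V) = 1532*sqrt(V)
A(h) + Z(c(-25, -29)) = 1532*sqrt(225) - 28 = 1532*15 - 28 = 22980 - 28 = 22952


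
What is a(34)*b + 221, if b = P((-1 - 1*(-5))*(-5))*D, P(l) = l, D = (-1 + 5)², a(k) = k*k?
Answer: -369699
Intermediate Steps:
a(k) = k²
D = 16 (D = 4² = 16)
b = -320 (b = ((-1 - 1*(-5))*(-5))*16 = ((-1 + 5)*(-5))*16 = (4*(-5))*16 = -20*16 = -320)
a(34)*b + 221 = 34²*(-320) + 221 = 1156*(-320) + 221 = -369920 + 221 = -369699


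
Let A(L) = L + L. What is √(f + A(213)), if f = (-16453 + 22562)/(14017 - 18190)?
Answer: √7392840897/4173 ≈ 20.604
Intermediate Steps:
A(L) = 2*L
f = -6109/4173 (f = 6109/(-4173) = 6109*(-1/4173) = -6109/4173 ≈ -1.4639)
√(f + A(213)) = √(-6109/4173 + 2*213) = √(-6109/4173 + 426) = √(1771589/4173) = √7392840897/4173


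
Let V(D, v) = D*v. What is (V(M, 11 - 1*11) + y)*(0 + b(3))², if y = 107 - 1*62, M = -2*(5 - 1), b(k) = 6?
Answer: 1620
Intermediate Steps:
M = -8 (M = -2*4 = -8)
y = 45 (y = 107 - 62 = 45)
(V(M, 11 - 1*11) + y)*(0 + b(3))² = (-8*(11 - 1*11) + 45)*(0 + 6)² = (-8*(11 - 11) + 45)*6² = (-8*0 + 45)*36 = (0 + 45)*36 = 45*36 = 1620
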